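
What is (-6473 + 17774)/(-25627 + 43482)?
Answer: 11301/17855 ≈ 0.63293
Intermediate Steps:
(-6473 + 17774)/(-25627 + 43482) = 11301/17855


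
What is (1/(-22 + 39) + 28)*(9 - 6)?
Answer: 1431/17 ≈ 84.177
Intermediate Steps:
(1/(-22 + 39) + 28)*(9 - 6) = (1/17 + 28)*3 = (477/17)*3 = 1431/17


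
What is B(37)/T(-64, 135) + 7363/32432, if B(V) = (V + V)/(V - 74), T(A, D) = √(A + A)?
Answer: 7363/32432 + I*√2/8 ≈ 0.22703 + 0.17678*I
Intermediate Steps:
T(A, D) = √2*√A (T(A, D) = √(2*A) = √2*√A)
B(V) = 2*V/(-74 + V) (B(V) = (2*V)/(-74 + V) = 2*V/(-74 + V))
B(37)/T(-64, 135) + 7363/32432 = (2*37/(-74 + 37))/((√2*√(-64))) + 7363/32432 = (2*37/(-37))/((√2*(8*I))) + 7363*(1/32432) = (2*37*(-1/37))/((8*I*√2)) + 7363/32432 = -(-1)*I*√2/8 + 7363/32432 = I*√2/8 + 7363/32432 = 7363/32432 + I*√2/8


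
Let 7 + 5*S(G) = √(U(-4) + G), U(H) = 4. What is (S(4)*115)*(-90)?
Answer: 14490 - 4140*√2 ≈ 8635.2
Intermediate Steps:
S(G) = -7/5 + √(4 + G)/5
(S(4)*115)*(-90) = ((-7/5 + √(4 + 4)/5)*115)*(-90) = ((-7/5 + √8/5)*115)*(-90) = ((-7/5 + (2*√2)/5)*115)*(-90) = ((-7/5 + 2*√2/5)*115)*(-90) = (-161 + 46*√2)*(-90) = 14490 - 4140*√2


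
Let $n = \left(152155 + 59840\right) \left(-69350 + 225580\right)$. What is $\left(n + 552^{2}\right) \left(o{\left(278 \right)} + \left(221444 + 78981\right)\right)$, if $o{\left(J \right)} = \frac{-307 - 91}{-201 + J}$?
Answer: $\frac{766149229503850158}{77} \approx 9.95 \cdot 10^{15}$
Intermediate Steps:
$n = 33119978850$ ($n = 211995 \cdot 156230 = 33119978850$)
$o{\left(J \right)} = - \frac{398}{-201 + J}$
$\left(n + 552^{2}\right) \left(o{\left(278 \right)} + \left(221444 + 78981\right)\right) = \left(33119978850 + 552^{2}\right) \left(- \frac{398}{-201 + 278} + \left(221444 + 78981\right)\right) = \left(33119978850 + 304704\right) \left(- \frac{398}{77} + 300425\right) = 33120283554 \left(\left(-398\right) \frac{1}{77} + 300425\right) = 33120283554 \left(- \frac{398}{77} + 300425\right) = 33120283554 \cdot \frac{23132327}{77} = \frac{766149229503850158}{77}$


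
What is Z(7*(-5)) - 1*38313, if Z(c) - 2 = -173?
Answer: -38484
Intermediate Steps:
Z(c) = -171 (Z(c) = 2 - 173 = -171)
Z(7*(-5)) - 1*38313 = -171 - 1*38313 = -171 - 38313 = -38484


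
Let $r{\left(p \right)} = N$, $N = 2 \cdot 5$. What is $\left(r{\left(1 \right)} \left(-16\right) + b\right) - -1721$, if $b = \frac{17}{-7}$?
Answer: $\frac{10910}{7} \approx 1558.6$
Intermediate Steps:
$N = 10$
$r{\left(p \right)} = 10$
$b = - \frac{17}{7}$ ($b = 17 \left(- \frac{1}{7}\right) = - \frac{17}{7} \approx -2.4286$)
$\left(r{\left(1 \right)} \left(-16\right) + b\right) - -1721 = \left(10 \left(-16\right) - \frac{17}{7}\right) - -1721 = \left(-160 - \frac{17}{7}\right) + 1721 = - \frac{1137}{7} + 1721 = \frac{10910}{7}$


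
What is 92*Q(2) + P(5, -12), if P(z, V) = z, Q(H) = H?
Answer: 189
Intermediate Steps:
92*Q(2) + P(5, -12) = 92*2 + 5 = 184 + 5 = 189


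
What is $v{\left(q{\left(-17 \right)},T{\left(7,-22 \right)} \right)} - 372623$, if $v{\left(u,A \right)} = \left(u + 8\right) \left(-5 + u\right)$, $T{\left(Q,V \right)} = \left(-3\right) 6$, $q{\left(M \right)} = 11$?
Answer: $-372509$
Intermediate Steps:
$T{\left(Q,V \right)} = -18$
$v{\left(u,A \right)} = \left(-5 + u\right) \left(8 + u\right)$ ($v{\left(u,A \right)} = \left(8 + u\right) \left(-5 + u\right) = \left(-5 + u\right) \left(8 + u\right)$)
$v{\left(q{\left(-17 \right)},T{\left(7,-22 \right)} \right)} - 372623 = \left(-40 + 11^{2} + 3 \cdot 11\right) - 372623 = \left(-40 + 121 + 33\right) - 372623 = 114 - 372623 = -372509$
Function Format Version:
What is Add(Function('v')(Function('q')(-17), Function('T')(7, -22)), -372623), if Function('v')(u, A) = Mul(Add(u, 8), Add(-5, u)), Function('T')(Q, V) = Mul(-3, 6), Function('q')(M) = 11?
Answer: -372509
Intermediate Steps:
Function('T')(Q, V) = -18
Function('v')(u, A) = Mul(Add(-5, u), Add(8, u)) (Function('v')(u, A) = Mul(Add(8, u), Add(-5, u)) = Mul(Add(-5, u), Add(8, u)))
Add(Function('v')(Function('q')(-17), Function('T')(7, -22)), -372623) = Add(Add(-40, Pow(11, 2), Mul(3, 11)), -372623) = Add(Add(-40, 121, 33), -372623) = Add(114, -372623) = -372509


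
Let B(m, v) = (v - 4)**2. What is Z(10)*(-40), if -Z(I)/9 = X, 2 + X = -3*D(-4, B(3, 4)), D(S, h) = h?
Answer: -720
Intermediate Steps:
B(m, v) = (-4 + v)**2
X = -2 (X = -2 - 3*(-4 + 4)**2 = -2 - 3*0**2 = -2 - 3*0 = -2 + 0 = -2)
Z(I) = 18 (Z(I) = -9*(-2) = 18)
Z(10)*(-40) = 18*(-40) = -720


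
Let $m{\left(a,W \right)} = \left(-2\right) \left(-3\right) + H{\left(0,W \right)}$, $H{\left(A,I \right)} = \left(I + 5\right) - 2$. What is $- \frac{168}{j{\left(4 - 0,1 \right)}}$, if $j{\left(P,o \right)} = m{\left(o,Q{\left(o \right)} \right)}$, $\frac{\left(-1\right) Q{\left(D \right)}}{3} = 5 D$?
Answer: $28$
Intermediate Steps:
$H{\left(A,I \right)} = 3 + I$ ($H{\left(A,I \right)} = \left(5 + I\right) - 2 = 3 + I$)
$Q{\left(D \right)} = - 15 D$ ($Q{\left(D \right)} = - 3 \cdot 5 D = - 15 D$)
$m{\left(a,W \right)} = 9 + W$ ($m{\left(a,W \right)} = \left(-2\right) \left(-3\right) + \left(3 + W\right) = 6 + \left(3 + W\right) = 9 + W$)
$j{\left(P,o \right)} = 9 - 15 o$
$- \frac{168}{j{\left(4 - 0,1 \right)}} = - \frac{168}{9 - 15} = - \frac{168}{-6} = \left(-168\right) \left(- \frac{1}{6}\right) = 28$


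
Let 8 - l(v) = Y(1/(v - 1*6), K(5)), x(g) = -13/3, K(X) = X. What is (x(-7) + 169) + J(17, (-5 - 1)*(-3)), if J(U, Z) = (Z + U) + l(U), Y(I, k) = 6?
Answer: 605/3 ≈ 201.67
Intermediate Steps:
x(g) = -13/3 (x(g) = -13*1/3 = -13/3)
l(v) = 2 (l(v) = 8 - 1*6 = 8 - 6 = 2)
J(U, Z) = 2 + U + Z (J(U, Z) = (Z + U) + 2 = (U + Z) + 2 = 2 + U + Z)
(x(-7) + 169) + J(17, (-5 - 1)*(-3)) = (-13/3 + 169) + (2 + 17 + (-5 - 1)*(-3)) = 494/3 + (2 + 17 - 6*(-3)) = 494/3 + (2 + 17 + 18) = 494/3 + 37 = 605/3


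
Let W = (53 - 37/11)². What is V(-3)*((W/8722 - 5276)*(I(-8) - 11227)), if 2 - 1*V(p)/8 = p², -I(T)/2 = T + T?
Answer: -35617959517840/10769 ≈ -3.3075e+9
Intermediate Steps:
I(T) = -4*T (I(T) = -2*(T + T) = -4*T)
W = 298116/121 (W = (53 - 37*1/11)² = (53 - 37/11)² = (546/11)² = 298116/121 ≈ 2463.8)
V(p) = 16 - 8*p²
V(-3)*((W/8722 - 5276)*(I(-8) - 11227)) = (16 - 8*(-3)²)*(((298116/121)/8722 - 5276)*(-4*(-8) - 11227)) = (16 - 8*9)*(((298116/121)*(1/8722) - 5276)*(32 - 11227)) = (16 - 72)*((3042/10769 - 5276)*(-11195)) = -(-3181595312)*(-11195)/10769 = -56*636034991390/10769 = -35617959517840/10769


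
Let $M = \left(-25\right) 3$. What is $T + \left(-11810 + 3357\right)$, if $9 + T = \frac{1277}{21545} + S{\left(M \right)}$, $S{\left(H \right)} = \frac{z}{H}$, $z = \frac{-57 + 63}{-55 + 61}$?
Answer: $- \frac{2734692004}{323175} \approx -8462.0$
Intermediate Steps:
$z = 1$ ($z = \frac{6}{6} = 6 \cdot \frac{1}{6} = 1$)
$M = -75$
$S{\left(H \right)} = \frac{1}{H}$ ($S{\left(H \right)} = 1 \frac{1}{H} = \frac{1}{H}$)
$T = - \frac{2893729}{323175}$ ($T = -9 + \left(\frac{1277}{21545} + \frac{1}{-75}\right) = -9 + \left(1277 \cdot \frac{1}{21545} - \frac{1}{75}\right) = -9 + \left(\frac{1277}{21545} - \frac{1}{75}\right) = -9 + \frac{14846}{323175} = - \frac{2893729}{323175} \approx -8.9541$)
$T + \left(-11810 + 3357\right) = - \frac{2893729}{323175} + \left(-11810 + 3357\right) = - \frac{2893729}{323175} - 8453 = - \frac{2734692004}{323175}$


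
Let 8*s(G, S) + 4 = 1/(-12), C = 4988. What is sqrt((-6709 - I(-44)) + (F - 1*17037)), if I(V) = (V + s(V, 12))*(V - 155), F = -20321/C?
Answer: 5*I*sqrt(1168247448330)/29928 ≈ 180.58*I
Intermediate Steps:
F = -20321/4988 ≈ -4.0740
s(G, S) = -49/96 (s(G, S) = -1/2 + (1/8)/(-12) = -1/2 + (1/8)*(-1/12) = -1/2 - 1/96 = -49/96)
I(V) = (-155 + V)*(-49/96 + V) (I(V) = (V - 49/96)*(V - 155) = (-49/96 + V)*(-155 + V) = (-155 + V)*(-49/96 + V))
sqrt((-6709 - I(-44)) + (F - 1*17037)) = sqrt((-6709 - (7595/96 + (-44)**2 - 14929/96*(-44))) + (-20321/4988 - 1*17037)) = sqrt((-6709 - (7595/96 + 1936 + 164219/24)) + (-20321/4988 - 17037)) = sqrt((-6709 - 1*850327/96) - 85000877/4988) = sqrt((-6709 - 850327/96) - 85000877/4988) = sqrt(-1494391/96 - 85000877/4988) = sqrt(-3903526625/119712) = 5*I*sqrt(1168247448330)/29928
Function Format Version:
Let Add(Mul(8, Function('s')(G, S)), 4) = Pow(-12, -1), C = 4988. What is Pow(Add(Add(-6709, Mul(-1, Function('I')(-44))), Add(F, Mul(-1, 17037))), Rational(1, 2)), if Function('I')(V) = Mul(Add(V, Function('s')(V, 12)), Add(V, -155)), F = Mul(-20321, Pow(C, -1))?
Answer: Mul(Rational(5, 29928), I, Pow(1168247448330, Rational(1, 2))) ≈ Mul(180.58, I)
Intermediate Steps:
F = Rational(-20321, 4988) (F = Mul(-20321, Pow(4988, -1)) = Mul(-20321, Rational(1, 4988)) = Rational(-20321, 4988) ≈ -4.0740)
Function('s')(G, S) = Rational(-49, 96) (Function('s')(G, S) = Add(Rational(-1, 2), Mul(Rational(1, 8), Pow(-12, -1))) = Add(Rational(-1, 2), Mul(Rational(1, 8), Rational(-1, 12))) = Add(Rational(-1, 2), Rational(-1, 96)) = Rational(-49, 96))
Function('I')(V) = Mul(Add(-155, V), Add(Rational(-49, 96), V)) (Function('I')(V) = Mul(Add(V, Rational(-49, 96)), Add(V, -155)) = Mul(Add(Rational(-49, 96), V), Add(-155, V)) = Mul(Add(-155, V), Add(Rational(-49, 96), V)))
Pow(Add(Add(-6709, Mul(-1, Function('I')(-44))), Add(F, Mul(-1, 17037))), Rational(1, 2)) = Pow(Add(Add(-6709, Mul(-1, Add(Rational(7595, 96), Pow(-44, 2), Mul(Rational(-14929, 96), -44)))), Add(Rational(-20321, 4988), Mul(-1, 17037))), Rational(1, 2)) = Pow(Add(Add(-6709, Mul(-1, Add(Rational(7595, 96), 1936, Rational(164219, 24)))), Add(Rational(-20321, 4988), -17037)), Rational(1, 2)) = Pow(Add(Add(-6709, Mul(-1, Rational(850327, 96))), Rational(-85000877, 4988)), Rational(1, 2)) = Pow(Add(Add(-6709, Rational(-850327, 96)), Rational(-85000877, 4988)), Rational(1, 2)) = Pow(Add(Rational(-1494391, 96), Rational(-85000877, 4988)), Rational(1, 2)) = Pow(Rational(-3903526625, 119712), Rational(1, 2)) = Mul(Rational(5, 29928), I, Pow(1168247448330, Rational(1, 2)))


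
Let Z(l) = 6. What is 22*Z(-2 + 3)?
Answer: 132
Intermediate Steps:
22*Z(-2 + 3) = 22*6 = 132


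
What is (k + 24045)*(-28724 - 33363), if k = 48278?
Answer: -4490318101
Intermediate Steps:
(k + 24045)*(-28724 - 33363) = (48278 + 24045)*(-28724 - 33363) = 72323*(-62087) = -4490318101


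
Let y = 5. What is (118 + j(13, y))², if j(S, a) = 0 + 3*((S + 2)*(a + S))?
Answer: 861184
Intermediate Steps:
j(S, a) = 3*(2 + S)*(S + a) (j(S, a) = 0 + 3*((2 + S)*(S + a)) = 0 + 3*(2 + S)*(S + a) = 3*(2 + S)*(S + a))
(118 + j(13, y))² = (118 + (3*13² + 6*13 + 6*5 + 3*13*5))² = (118 + (3*169 + 78 + 30 + 195))² = (118 + (507 + 78 + 30 + 195))² = (118 + 810)² = 928² = 861184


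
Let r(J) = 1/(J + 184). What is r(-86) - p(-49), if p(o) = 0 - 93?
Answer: 9115/98 ≈ 93.010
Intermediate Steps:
r(J) = 1/(184 + J)
p(o) = -93
r(-86) - p(-49) = 1/(184 - 86) - 1*(-93) = 1/98 + 93 = 9115/98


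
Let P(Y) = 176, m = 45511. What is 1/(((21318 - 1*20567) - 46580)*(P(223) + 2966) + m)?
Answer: -1/143949207 ≈ -6.9469e-9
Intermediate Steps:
1/(((21318 - 1*20567) - 46580)*(P(223) + 2966) + m) = 1/(((21318 - 1*20567) - 46580)*(176 + 2966) + 45511) = 1/(((21318 - 20567) - 46580)*3142 + 45511) = 1/((751 - 46580)*3142 + 45511) = 1/(-45829*3142 + 45511) = 1/(-143994718 + 45511) = 1/(-143949207) = -1/143949207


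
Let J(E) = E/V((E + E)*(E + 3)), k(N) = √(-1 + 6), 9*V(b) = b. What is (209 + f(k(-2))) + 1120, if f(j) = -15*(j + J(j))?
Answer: 10227/8 + 15*√5/8 ≈ 1282.6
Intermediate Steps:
V(b) = b/9
k(N) = √5
J(E) = 9/(2*(3 + E)) (J(E) = E/((((E + E)*(E + 3))/9)) = E/((((2*E)*(3 + E))/9)) = E/(((2*E*(3 + E))/9)) = E/((2*E*(3 + E)/9)) = E*(9/(2*E*(3 + E))) = 9/(2*(3 + E)))
f(j) = -15*j - 135/(2*(3 + j)) (f(j) = -15*(j + 9/(2*(3 + j))) = -15*j - 135/(2*(3 + j)))
(209 + f(k(-2))) + 1120 = (209 + 15*(-9 - 2*√5*(3 + √5))/(2*(3 + √5))) + 1120 = 1329 + 15*(-9 - 2*√5*(3 + √5))/(2*(3 + √5))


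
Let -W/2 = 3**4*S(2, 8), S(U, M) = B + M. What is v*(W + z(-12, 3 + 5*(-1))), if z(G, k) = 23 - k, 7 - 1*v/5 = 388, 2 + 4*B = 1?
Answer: 4688205/2 ≈ 2.3441e+6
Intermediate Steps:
B = -1/4 (B = -1/2 + (1/4)*1 = -1/2 + 1/4 = -1/4 ≈ -0.25000)
v = -1905 (v = 35 - 5*388 = 35 - 1940 = -1905)
S(U, M) = -1/4 + M
W = -2511/2 (W = -2*3**4*(-1/4 + 8) = -162*31/4 = -2*2511/4 = -2511/2 ≈ -1255.5)
v*(W + z(-12, 3 + 5*(-1))) = -1905*(-2511/2 + (23 - (3 + 5*(-1)))) = -1905*(-2511/2 + (23 - (3 - 5))) = -1905*(-2511/2 + (23 - 1*(-2))) = -1905*(-2511/2 + (23 + 2)) = -1905*(-2511/2 + 25) = -1905*(-2461/2) = 4688205/2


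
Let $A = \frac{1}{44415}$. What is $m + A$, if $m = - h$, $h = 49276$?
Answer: $- \frac{2188593539}{44415} \approx -49276.0$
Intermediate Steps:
$A = \frac{1}{44415} \approx 2.2515 \cdot 10^{-5}$
$m = -49276$ ($m = \left(-1\right) 49276 = -49276$)
$m + A = -49276 + \frac{1}{44415} = - \frac{2188593539}{44415}$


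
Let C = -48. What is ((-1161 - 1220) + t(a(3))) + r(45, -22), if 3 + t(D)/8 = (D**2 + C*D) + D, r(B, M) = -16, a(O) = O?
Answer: -3477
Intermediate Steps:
t(D) = -24 - 376*D + 8*D**2 (t(D) = -24 + 8*((D**2 - 48*D) + D) = -24 + 8*(D**2 - 47*D) = -24 + (-376*D + 8*D**2) = -24 - 376*D + 8*D**2)
((-1161 - 1220) + t(a(3))) + r(45, -22) = ((-1161 - 1220) + (-24 - 376*3 + 8*3**2)) - 16 = (-2381 + (-24 - 1128 + 8*9)) - 16 = (-2381 + (-24 - 1128 + 72)) - 16 = (-2381 - 1080) - 16 = -3461 - 16 = -3477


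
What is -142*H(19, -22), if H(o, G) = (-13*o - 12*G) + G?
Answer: 710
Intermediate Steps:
H(o, G) = -13*o - 11*G
-142*H(19, -22) = -142*(-13*19 - 11*(-22)) = -142*(-247 + 242) = -142*(-5) = 710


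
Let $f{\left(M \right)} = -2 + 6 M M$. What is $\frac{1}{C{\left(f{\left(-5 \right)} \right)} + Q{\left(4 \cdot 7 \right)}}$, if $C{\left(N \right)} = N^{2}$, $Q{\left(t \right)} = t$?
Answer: $\frac{1}{21932} \approx 4.5595 \cdot 10^{-5}$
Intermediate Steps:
$f{\left(M \right)} = -2 + 6 M^{2}$
$\frac{1}{C{\left(f{\left(-5 \right)} \right)} + Q{\left(4 \cdot 7 \right)}} = \frac{1}{\left(-2 + 6 \left(-5\right)^{2}\right)^{2} + 4 \cdot 7} = \frac{1}{\left(-2 + 6 \cdot 25\right)^{2} + 28} = \frac{1}{\left(-2 + 150\right)^{2} + 28} = \frac{1}{148^{2} + 28} = \frac{1}{21904 + 28} = \frac{1}{21932}$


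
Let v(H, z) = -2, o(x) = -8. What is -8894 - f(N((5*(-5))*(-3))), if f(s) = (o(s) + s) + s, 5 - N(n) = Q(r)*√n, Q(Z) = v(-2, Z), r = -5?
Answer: -8896 - 20*√3 ≈ -8930.6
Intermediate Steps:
Q(Z) = -2
N(n) = 5 + 2*√n (N(n) = 5 - (-2)*√n = 5 + 2*√n)
f(s) = -8 + 2*s (f(s) = (-8 + s) + s = -8 + 2*s)
-8894 - f(N((5*(-5))*(-3))) = -8894 - (-8 + 2*(5 + 2*√((5*(-5))*(-3)))) = -8894 - (-8 + 2*(5 + 2*√(-25*(-3)))) = -8894 - (-8 + 2*(5 + 2*√75)) = -8894 - (-8 + 2*(5 + 2*(5*√3))) = -8894 - (-8 + 2*(5 + 10*√3)) = -8894 - (-8 + (10 + 20*√3)) = -8894 - (2 + 20*√3) = -8894 + (-2 - 20*√3) = -8896 - 20*√3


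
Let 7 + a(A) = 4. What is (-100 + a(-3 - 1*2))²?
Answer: 10609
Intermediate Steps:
a(A) = -3 (a(A) = -7 + 4 = -3)
(-100 + a(-3 - 1*2))² = (-100 - 3)² = (-103)² = 10609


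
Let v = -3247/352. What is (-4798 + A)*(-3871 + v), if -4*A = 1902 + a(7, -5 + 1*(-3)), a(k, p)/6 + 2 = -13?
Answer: 7172020589/352 ≈ 2.0375e+7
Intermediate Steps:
a(k, p) = -90 (a(k, p) = -12 + 6*(-13) = -12 - 78 = -90)
v = -3247/352 (v = -3247*1/352 = -3247/352 ≈ -9.2244)
A = -453 (A = -(1902 - 90)/4 = -¼*1812 = -453)
(-4798 + A)*(-3871 + v) = (-4798 - 453)*(-3871 - 3247/352) = -5251*(-1365839/352) = 7172020589/352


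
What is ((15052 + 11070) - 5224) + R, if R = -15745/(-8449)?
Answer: 176582947/8449 ≈ 20900.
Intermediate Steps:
R = 15745/8449 (R = -15745*(-1/8449) = 15745/8449 ≈ 1.8635)
((15052 + 11070) - 5224) + R = ((15052 + 11070) - 5224) + 15745/8449 = (26122 - 5224) + 15745/8449 = 20898 + 15745/8449 = 176582947/8449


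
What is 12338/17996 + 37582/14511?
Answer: 427681195/130569978 ≈ 3.2755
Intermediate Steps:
12338/17996 + 37582/14511 = 12338*(1/17996) + 37582*(1/14511) = 6169/8998 + 37582/14511 = 427681195/130569978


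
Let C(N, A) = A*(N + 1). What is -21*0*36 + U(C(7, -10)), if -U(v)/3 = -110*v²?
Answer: 2112000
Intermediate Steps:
C(N, A) = A*(1 + N)
U(v) = 330*v² (U(v) = -(-330)*v² = 330*v²)
-21*0*36 + U(C(7, -10)) = -21*0*36 + 330*(-10*(1 + 7))² = 0*36 + 330*(-10*8)² = 0 + 330*(-80)² = 0 + 330*6400 = 0 + 2112000 = 2112000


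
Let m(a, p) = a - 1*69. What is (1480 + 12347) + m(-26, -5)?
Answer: 13732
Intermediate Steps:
m(a, p) = -69 + a (m(a, p) = a - 69 = -69 + a)
(1480 + 12347) + m(-26, -5) = (1480 + 12347) + (-69 - 26) = 13827 - 95 = 13732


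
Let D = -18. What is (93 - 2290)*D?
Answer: 39546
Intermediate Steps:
(93 - 2290)*D = (93 - 2290)*(-18) = -2197*(-18) = 39546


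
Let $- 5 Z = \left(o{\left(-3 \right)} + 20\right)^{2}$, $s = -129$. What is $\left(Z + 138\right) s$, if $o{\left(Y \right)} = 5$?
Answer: $-1677$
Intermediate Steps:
$Z = -125$ ($Z = - \frac{\left(5 + 20\right)^{2}}{5} = - \frac{25^{2}}{5} = \left(- \frac{1}{5}\right) 625 = -125$)
$\left(Z + 138\right) s = \left(-125 + 138\right) \left(-129\right) = 13 \left(-129\right) = -1677$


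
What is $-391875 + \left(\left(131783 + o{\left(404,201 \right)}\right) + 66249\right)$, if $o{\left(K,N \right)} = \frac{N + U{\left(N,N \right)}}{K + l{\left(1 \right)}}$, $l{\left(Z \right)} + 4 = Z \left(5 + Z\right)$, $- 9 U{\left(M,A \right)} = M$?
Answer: $- \frac{118050119}{609} \approx -1.9384 \cdot 10^{5}$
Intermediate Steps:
$U{\left(M,A \right)} = - \frac{M}{9}$
$l{\left(Z \right)} = -4 + Z \left(5 + Z\right)$
$o{\left(K,N \right)} = \frac{8 N}{9 \left(2 + K\right)}$ ($o{\left(K,N \right)} = \frac{N - \frac{N}{9}}{K + \left(-4 + 1^{2} + 5 \cdot 1\right)} = \frac{\frac{8}{9} N}{K + \left(-4 + 1 + 5\right)} = \frac{\frac{8}{9} N}{K + 2} = \frac{\frac{8}{9} N}{2 + K} = \frac{8 N}{9 \left(2 + K\right)}$)
$-391875 + \left(\left(131783 + o{\left(404,201 \right)}\right) + 66249\right) = -391875 + \left(\left(131783 + \frac{8}{9} \cdot 201 \frac{1}{2 + 404}\right) + 66249\right) = -391875 + \left(\left(131783 + \frac{8}{9} \cdot 201 \cdot \frac{1}{406}\right) + 66249\right) = -391875 + \left(\left(131783 + \frac{268}{609}\right) + 66249\right) = -391875 + \left(\frac{80256115}{609} + 66249\right) = -391875 + \frac{120601756}{609} = - \frac{118050119}{609}$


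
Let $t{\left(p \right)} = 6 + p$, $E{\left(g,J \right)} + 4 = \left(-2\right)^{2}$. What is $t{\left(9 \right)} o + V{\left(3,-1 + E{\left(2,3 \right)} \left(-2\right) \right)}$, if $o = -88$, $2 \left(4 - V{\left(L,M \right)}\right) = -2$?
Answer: $-1315$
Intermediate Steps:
$E{\left(g,J \right)} = 0$ ($E{\left(g,J \right)} = -4 + \left(-2\right)^{2} = -4 + 4 = 0$)
$V{\left(L,M \right)} = 5$ ($V{\left(L,M \right)} = 4 - -1 = 4 + 1 = 5$)
$t{\left(9 \right)} o + V{\left(3,-1 + E{\left(2,3 \right)} \left(-2\right) \right)} = \left(6 + 9\right) \left(-88\right) + 5 = 15 \left(-88\right) + 5 = -1320 + 5 = -1315$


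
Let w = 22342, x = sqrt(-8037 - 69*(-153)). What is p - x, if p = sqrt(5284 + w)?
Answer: sqrt(27626) - 6*sqrt(70) ≈ 116.01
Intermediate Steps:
x = 6*sqrt(70) (x = sqrt(-8037 + 10557) = sqrt(2520) = 6*sqrt(70) ≈ 50.200)
p = sqrt(27626) (p = sqrt(5284 + 22342) = sqrt(27626) ≈ 166.21)
p - x = sqrt(27626) - 6*sqrt(70)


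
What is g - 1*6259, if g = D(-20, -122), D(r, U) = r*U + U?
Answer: -3941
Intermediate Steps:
D(r, U) = U + U*r (D(r, U) = U*r + U = U + U*r)
g = 2318 (g = -122*(1 - 20) = -122*(-19) = 2318)
g - 1*6259 = 2318 - 1*6259 = 2318 - 6259 = -3941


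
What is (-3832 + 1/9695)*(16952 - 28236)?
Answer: 59887797268/1385 ≈ 4.3240e+7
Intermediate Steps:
(-3832 + 1/9695)*(16952 - 28236) = (-3832 + 1/9695)*(-11284) = -37151239/9695*(-11284) = 59887797268/1385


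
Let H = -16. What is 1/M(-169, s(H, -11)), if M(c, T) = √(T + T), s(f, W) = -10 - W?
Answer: √2/2 ≈ 0.70711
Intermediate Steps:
M(c, T) = √2*√T (M(c, T) = √(2*T) = √2*√T)
1/M(-169, s(H, -11)) = 1/(√2*√(-10 - 1*(-11))) = 1/(√2*√(-10 + 11)) = 1/(√2*√1) = 1/(√2*1) = 1/(√2) = √2/2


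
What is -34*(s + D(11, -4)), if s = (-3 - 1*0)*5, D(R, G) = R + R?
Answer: -238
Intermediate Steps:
D(R, G) = 2*R
s = -15 (s = (-3 + 0)*5 = -3*5 = -15)
-34*(s + D(11, -4)) = -34*(-15 + 2*11) = -34*(-15 + 22) = -34*7 = -238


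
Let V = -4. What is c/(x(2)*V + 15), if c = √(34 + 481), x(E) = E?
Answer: √515/7 ≈ 3.2419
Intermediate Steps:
c = √515 ≈ 22.694
c/(x(2)*V + 15) = √515/(2*(-4) + 15) = √515/(-8 + 15) = √515/7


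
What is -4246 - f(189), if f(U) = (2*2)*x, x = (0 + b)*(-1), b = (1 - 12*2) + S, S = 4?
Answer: -4322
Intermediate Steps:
b = -19 (b = (1 - 12*2) + 4 = (1 - 2*12) + 4 = (1 - 24) + 4 = -23 + 4 = -19)
x = 19 (x = (0 - 19)*(-1) = -19*(-1) = 19)
f(U) = 76 (f(U) = (2*2)*19 = 4*19 = 76)
-4246 - f(189) = -4246 - 1*76 = -4246 - 76 = -4322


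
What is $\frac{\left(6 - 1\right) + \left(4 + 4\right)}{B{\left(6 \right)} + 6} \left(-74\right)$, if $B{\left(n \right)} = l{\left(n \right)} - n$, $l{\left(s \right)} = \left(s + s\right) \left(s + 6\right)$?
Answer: $- \frac{481}{72} \approx -6.6806$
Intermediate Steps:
$l{\left(s \right)} = 2 s \left(6 + s\right)$
$B{\left(n \right)} = - n + 2 n \left(6 + n\right)$ ($B{\left(n \right)} = 2 n \left(6 + n\right) - n = - n + 2 n \left(6 + n\right)$)
$\frac{\left(6 - 1\right) + \left(4 + 4\right)}{B{\left(6 \right)} + 6} \left(-74\right) = \frac{\left(6 - 1\right) + \left(4 + 4\right)}{6 \left(11 + 2 \cdot 6\right) + 6} \left(-74\right) = \frac{5 + 8}{6 \left(11 + 12\right) + 6} \left(-74\right) = \frac{13}{6 \cdot 23 + 6} \left(-74\right) = \frac{13}{138 + 6} \left(-74\right) = \frac{13}{144} \left(-74\right) = - \frac{481}{72}$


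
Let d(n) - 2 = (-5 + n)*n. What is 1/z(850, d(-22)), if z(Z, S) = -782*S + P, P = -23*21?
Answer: -1/466555 ≈ -2.1434e-6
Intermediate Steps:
P = -483
d(n) = 2 + n*(-5 + n) (d(n) = 2 + (-5 + n)*n = 2 + n*(-5 + n))
z(Z, S) = -483 - 782*S (z(Z, S) = -782*S - 483 = -483 - 782*S)
1/z(850, d(-22)) = 1/(-483 - 782*(2 + (-22)² - 5*(-22))) = 1/(-483 - 782*(2 + 484 + 110)) = 1/(-483 - 782*596) = 1/(-483 - 466072) = 1/(-466555) = -1/466555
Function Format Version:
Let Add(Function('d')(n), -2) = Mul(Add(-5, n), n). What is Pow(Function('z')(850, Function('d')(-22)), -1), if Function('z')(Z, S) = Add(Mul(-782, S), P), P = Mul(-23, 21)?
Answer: Rational(-1, 466555) ≈ -2.1434e-6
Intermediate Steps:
P = -483
Function('d')(n) = Add(2, Mul(n, Add(-5, n))) (Function('d')(n) = Add(2, Mul(Add(-5, n), n)) = Add(2, Mul(n, Add(-5, n))))
Function('z')(Z, S) = Add(-483, Mul(-782, S)) (Function('z')(Z, S) = Add(Mul(-782, S), -483) = Add(-483, Mul(-782, S)))
Pow(Function('z')(850, Function('d')(-22)), -1) = Pow(Add(-483, Mul(-782, Add(2, Pow(-22, 2), Mul(-5, -22)))), -1) = Pow(Add(-483, Mul(-782, Add(2, 484, 110))), -1) = Pow(Add(-483, Mul(-782, 596)), -1) = Pow(Add(-483, -466072), -1) = Pow(-466555, -1) = Rational(-1, 466555)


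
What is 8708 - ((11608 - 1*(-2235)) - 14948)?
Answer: 9813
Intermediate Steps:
8708 - ((11608 - 1*(-2235)) - 14948) = 8708 - ((11608 + 2235) - 14948) = 8708 - (13843 - 14948) = 8708 - 1*(-1105) = 8708 + 1105 = 9813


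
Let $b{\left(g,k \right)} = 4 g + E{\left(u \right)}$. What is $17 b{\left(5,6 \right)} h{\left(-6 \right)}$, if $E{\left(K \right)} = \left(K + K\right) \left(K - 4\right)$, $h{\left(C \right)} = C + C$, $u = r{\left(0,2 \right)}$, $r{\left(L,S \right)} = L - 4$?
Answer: $-17136$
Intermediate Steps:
$r{\left(L,S \right)} = -4 + L$ ($r{\left(L,S \right)} = L - 4 = -4 + L$)
$u = -4$ ($u = -4 + 0 = -4$)
$h{\left(C \right)} = 2 C$
$E{\left(K \right)} = 2 K \left(-4 + K\right)$
$b{\left(g,k \right)} = 64 + 4 g$ ($b{\left(g,k \right)} = 4 g + 2 \left(-4\right) \left(-4 - 4\right) = 4 g + 2 \left(-4\right) \left(-8\right) = 4 g + 64 = 64 + 4 g$)
$17 b{\left(5,6 \right)} h{\left(-6 \right)} = 17 \left(64 + 4 \cdot 5\right) 2 \left(-6\right) = 17 \left(64 + 20\right) \left(-12\right) = 17 \cdot 84 \left(-12\right) = 1428 \left(-12\right) = -17136$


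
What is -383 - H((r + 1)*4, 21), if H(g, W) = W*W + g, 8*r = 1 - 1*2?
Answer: -1655/2 ≈ -827.50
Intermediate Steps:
r = -⅛ (r = (1 - 1*2)/8 = (1 - 2)/8 = (⅛)*(-1) = -⅛ ≈ -0.12500)
H(g, W) = g + W² (H(g, W) = W² + g = g + W²)
-383 - H((r + 1)*4, 21) = -383 - ((-⅛ + 1)*4 + 21²) = -383 - ((7/8)*4 + 441) = -383 - (7/2 + 441) = -383 - 1*889/2 = -383 - 889/2 = -1655/2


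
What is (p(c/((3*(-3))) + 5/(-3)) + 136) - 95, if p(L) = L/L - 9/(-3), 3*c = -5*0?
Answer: 45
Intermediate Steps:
c = 0 (c = (-5*0)/3 = (⅓)*0 = 0)
p(L) = 4 (p(L) = 1 - 9*(-⅓) = 1 + 3 = 4)
(p(c/((3*(-3))) + 5/(-3)) + 136) - 95 = (4 + 136) - 95 = 140 - 95 = 45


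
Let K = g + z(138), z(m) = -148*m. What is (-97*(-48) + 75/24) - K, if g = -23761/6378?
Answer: 640015729/25512 ≈ 25087.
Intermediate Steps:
g = -23761/6378 (g = -23761*1/6378 = -23761/6378 ≈ -3.7255)
K = -130288033/6378 (K = -23761/6378 - 148*138 = -23761/6378 - 20424 = -130288033/6378 ≈ -20428.)
(-97*(-48) + 75/24) - K = (-97*(-48) + 75/24) - 1*(-130288033/6378) = (4656 + 75*(1/24)) + 130288033/6378 = (4656 + 25/8) + 130288033/6378 = 37273/8 + 130288033/6378 = 640015729/25512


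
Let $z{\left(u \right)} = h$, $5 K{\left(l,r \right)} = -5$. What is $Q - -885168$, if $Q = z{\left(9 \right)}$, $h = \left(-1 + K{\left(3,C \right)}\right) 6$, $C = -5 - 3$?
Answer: $885156$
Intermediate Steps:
$C = -8$
$K{\left(l,r \right)} = -1$ ($K{\left(l,r \right)} = \frac{1}{5} \left(-5\right) = -1$)
$h = -12$ ($h = \left(-1 - 1\right) 6 = \left(-2\right) 6 = -12$)
$z{\left(u \right)} = -12$
$Q = -12$
$Q - -885168 = -12 - -885168 = -12 + 885168 = 885156$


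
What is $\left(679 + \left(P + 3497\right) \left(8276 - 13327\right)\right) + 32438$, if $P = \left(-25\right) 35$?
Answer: $-13210605$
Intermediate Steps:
$P = -875$
$\left(679 + \left(P + 3497\right) \left(8276 - 13327\right)\right) + 32438 = \left(679 + \left(-875 + 3497\right) \left(8276 - 13327\right)\right) + 32438 = \left(679 + 2622 \left(-5051\right)\right) + 32438 = \left(679 - 13243722\right) + 32438 = -13243043 + 32438 = -13210605$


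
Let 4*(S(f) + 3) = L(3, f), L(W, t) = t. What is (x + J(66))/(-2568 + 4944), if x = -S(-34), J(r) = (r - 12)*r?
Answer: 7151/4752 ≈ 1.5048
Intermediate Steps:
S(f) = -3 + f/4
J(r) = r*(-12 + r) (J(r) = (-12 + r)*r = r*(-12 + r))
x = 23/2 (x = -(-3 + (¼)*(-34)) = -(-3 - 17/2) = -1*(-23/2) = 23/2 ≈ 11.500)
(x + J(66))/(-2568 + 4944) = (23/2 + 66*(-12 + 66))/(-2568 + 4944) = (23/2 + 66*54)/2376 = (23/2 + 3564)*(1/2376) = (7151/2)*(1/2376) = 7151/4752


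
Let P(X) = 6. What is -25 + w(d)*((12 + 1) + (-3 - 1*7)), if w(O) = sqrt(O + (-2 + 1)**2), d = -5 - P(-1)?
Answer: -25 + 3*I*sqrt(10) ≈ -25.0 + 9.4868*I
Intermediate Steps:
d = -11 (d = -5 - 1*6 = -5 - 6 = -11)
w(O) = sqrt(1 + O) (w(O) = sqrt(O + (-1)**2) = sqrt(O + 1) = sqrt(1 + O))
-25 + w(d)*((12 + 1) + (-3 - 1*7)) = -25 + sqrt(1 - 11)*((12 + 1) + (-3 - 1*7)) = -25 + sqrt(-10)*(13 + (-3 - 7)) = -25 + (I*sqrt(10))*(13 - 10) = -25 + (I*sqrt(10))*3 = -25 + 3*I*sqrt(10)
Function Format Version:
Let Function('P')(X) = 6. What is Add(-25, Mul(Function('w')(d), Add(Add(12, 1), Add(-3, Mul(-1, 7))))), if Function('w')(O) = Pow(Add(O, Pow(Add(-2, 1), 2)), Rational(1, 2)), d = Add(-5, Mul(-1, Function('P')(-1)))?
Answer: Add(-25, Mul(3, I, Pow(10, Rational(1, 2)))) ≈ Add(-25.000, Mul(9.4868, I))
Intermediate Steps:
d = -11 (d = Add(-5, Mul(-1, 6)) = Add(-5, -6) = -11)
Function('w')(O) = Pow(Add(1, O), Rational(1, 2)) (Function('w')(O) = Pow(Add(O, Pow(-1, 2)), Rational(1, 2)) = Pow(Add(O, 1), Rational(1, 2)) = Pow(Add(1, O), Rational(1, 2)))
Add(-25, Mul(Function('w')(d), Add(Add(12, 1), Add(-3, Mul(-1, 7))))) = Add(-25, Mul(Pow(Add(1, -11), Rational(1, 2)), Add(Add(12, 1), Add(-3, Mul(-1, 7))))) = Add(-25, Mul(Pow(-10, Rational(1, 2)), Add(13, Add(-3, -7)))) = Add(-25, Mul(Mul(I, Pow(10, Rational(1, 2))), Add(13, -10))) = Add(-25, Mul(Mul(I, Pow(10, Rational(1, 2))), 3)) = Add(-25, Mul(3, I, Pow(10, Rational(1, 2))))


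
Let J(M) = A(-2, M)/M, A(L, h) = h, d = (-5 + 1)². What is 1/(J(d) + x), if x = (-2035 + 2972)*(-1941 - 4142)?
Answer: -1/5699770 ≈ -1.7545e-7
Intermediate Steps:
d = 16 (d = (-4)² = 16)
x = -5699771 (x = 937*(-6083) = -5699771)
J(M) = 1 (J(M) = M/M = 1)
1/(J(d) + x) = 1/(1 - 5699771) = 1/(-5699770) = -1/5699770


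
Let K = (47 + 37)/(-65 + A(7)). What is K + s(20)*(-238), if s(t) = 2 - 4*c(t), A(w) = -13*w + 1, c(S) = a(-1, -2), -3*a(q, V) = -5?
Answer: 516208/465 ≈ 1110.1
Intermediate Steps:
a(q, V) = 5/3 (a(q, V) = -⅓*(-5) = 5/3)
c(S) = 5/3
A(w) = 1 - 13*w
s(t) = -14/3 (s(t) = 2 - 4*5/3 = 2 - 20/3 = -14/3)
K = -84/155 (K = (47 + 37)/(-65 + (1 - 13*7)) = 84/(-65 + (1 - 91)) = 84/(-65 - 90) = 84/(-155) = 84*(-1/155) = -84/155 ≈ -0.54193)
K + s(20)*(-238) = -84/155 - 14/3*(-238) = -84/155 + 3332/3 = 516208/465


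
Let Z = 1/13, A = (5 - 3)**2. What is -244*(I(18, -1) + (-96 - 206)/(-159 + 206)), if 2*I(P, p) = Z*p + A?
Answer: 665510/611 ≈ 1089.2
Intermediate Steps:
A = 4 (A = 2**2 = 4)
Z = 1/13 ≈ 0.076923
I(P, p) = 2 + p/26 (I(P, p) = (p/13 + 4)/2 = (4 + p/13)/2 = 2 + p/26)
-244*(I(18, -1) + (-96 - 206)/(-159 + 206)) = -244*((2 + (1/26)*(-1)) + (-96 - 206)/(-159 + 206)) = -244*((2 - 1/26) - 302/47) = -244*(51/26 - 302*1/47) = -244*(51/26 - 302/47) = -244*(-5455/1222) = 665510/611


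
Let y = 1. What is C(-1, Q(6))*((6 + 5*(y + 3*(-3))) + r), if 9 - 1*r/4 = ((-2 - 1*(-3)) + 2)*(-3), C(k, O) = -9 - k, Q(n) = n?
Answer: -304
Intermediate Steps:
r = 72 (r = 36 - 4*((-2 - 1*(-3)) + 2)*(-3) = 36 - 4*((-2 + 3) + 2)*(-3) = 36 - 4*(1 + 2)*(-3) = 36 - 12*(-3) = 36 - 4*(-9) = 36 + 36 = 72)
C(-1, Q(6))*((6 + 5*(y + 3*(-3))) + r) = (-9 - 1*(-1))*((6 + 5*(1 + 3*(-3))) + 72) = (-9 + 1)*((6 + 5*(1 - 9)) + 72) = -8*((6 + 5*(-8)) + 72) = -8*((6 - 40) + 72) = -8*(-34 + 72) = -8*38 = -304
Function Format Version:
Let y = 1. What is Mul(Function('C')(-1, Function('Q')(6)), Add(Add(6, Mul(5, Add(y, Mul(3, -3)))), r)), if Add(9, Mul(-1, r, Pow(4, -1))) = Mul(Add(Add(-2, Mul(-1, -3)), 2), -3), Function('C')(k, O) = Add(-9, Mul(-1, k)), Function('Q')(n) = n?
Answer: -304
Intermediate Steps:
r = 72 (r = Add(36, Mul(-4, Mul(Add(Add(-2, Mul(-1, -3)), 2), -3))) = Add(36, Mul(-4, Mul(Add(Add(-2, 3), 2), -3))) = Add(36, Mul(-4, Mul(Add(1, 2), -3))) = Add(36, Mul(-4, Mul(3, -3))) = Add(36, Mul(-4, -9)) = Add(36, 36) = 72)
Mul(Function('C')(-1, Function('Q')(6)), Add(Add(6, Mul(5, Add(y, Mul(3, -3)))), r)) = Mul(Add(-9, Mul(-1, -1)), Add(Add(6, Mul(5, Add(1, Mul(3, -3)))), 72)) = Mul(Add(-9, 1), Add(Add(6, Mul(5, Add(1, -9))), 72)) = Mul(-8, Add(Add(6, Mul(5, -8)), 72)) = Mul(-8, Add(Add(6, -40), 72)) = Mul(-8, Add(-34, 72)) = Mul(-8, 38) = -304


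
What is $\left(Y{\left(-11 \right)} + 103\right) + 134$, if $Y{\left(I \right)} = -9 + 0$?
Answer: $228$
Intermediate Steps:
$Y{\left(I \right)} = -9$
$\left(Y{\left(-11 \right)} + 103\right) + 134 = \left(-9 + 103\right) + 134 = 94 + 134 = 228$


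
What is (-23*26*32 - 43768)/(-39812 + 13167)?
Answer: 62904/26645 ≈ 2.3608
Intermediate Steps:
(-23*26*32 - 43768)/(-39812 + 13167) = (-598*32 - 43768)/(-26645) = (-19136 - 43768)*(-1/26645) = -62904*(-1/26645) = 62904/26645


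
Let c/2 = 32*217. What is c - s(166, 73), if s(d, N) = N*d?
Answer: 1770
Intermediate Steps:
c = 13888 (c = 2*(32*217) = 2*6944 = 13888)
c - s(166, 73) = 13888 - 73*166 = 13888 - 1*12118 = 13888 - 12118 = 1770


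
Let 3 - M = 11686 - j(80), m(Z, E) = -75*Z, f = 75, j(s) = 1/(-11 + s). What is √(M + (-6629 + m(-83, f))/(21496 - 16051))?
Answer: I*√168259717930/3795 ≈ 108.09*I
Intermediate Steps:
M = -806126/69 (M = 3 - (11686 - 1/(-11 + 80)) = 3 - (11686 - 1/69) = 3 - 1*806333/69 = 3 - 806333/69 = -806126/69 ≈ -11683.)
√(M + (-6629 + m(-83, f))/(21496 - 16051)) = √(-806126/69 + (-6629 - 75*(-83))/(21496 - 16051)) = √(-806126/69 + (-6629 + 6225)/5445) = √(-806126/69 - 404*1/5445) = √(-806126/69 - 404/5445) = √(-1463127982/125235) = I*√168259717930/3795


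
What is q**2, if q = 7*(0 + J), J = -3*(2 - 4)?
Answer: 1764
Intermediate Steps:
J = 6 (J = -3*(-2) = 6)
q = 42 (q = 7*(0 + 6) = 7*6 = 42)
q**2 = 42**2 = 1764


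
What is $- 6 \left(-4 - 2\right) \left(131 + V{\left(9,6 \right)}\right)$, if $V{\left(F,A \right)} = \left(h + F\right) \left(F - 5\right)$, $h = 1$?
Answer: $6156$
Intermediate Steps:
$V{\left(F,A \right)} = \left(1 + F\right) \left(-5 + F\right)$ ($V{\left(F,A \right)} = \left(1 + F\right) \left(F - 5\right) = \left(1 + F\right) \left(-5 + F\right)$)
$- 6 \left(-4 - 2\right) \left(131 + V{\left(9,6 \right)}\right) = - 6 \left(-4 - 2\right) \left(131 - \left(41 - 81\right)\right) = \left(-6\right) \left(-6\right) \left(131 - -40\right) = 36 \left(131 + 40\right) = 36 \cdot 171 = 6156$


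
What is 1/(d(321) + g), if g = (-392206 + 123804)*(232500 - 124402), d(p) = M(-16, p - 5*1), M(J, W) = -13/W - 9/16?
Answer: -1264/36673341317307 ≈ -3.4466e-11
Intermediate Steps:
M(J, W) = -9/16 - 13/W (M(J, W) = -13/W - 9*1/16 = -13/W - 9/16 = -9/16 - 13/W)
d(p) = -9/16 - 13/(-5 + p) (d(p) = -9/16 - 13/(p - 5*1) = -9/16 - 13/(p - 5) = -9/16 - 13/(-5 + p))
g = -29013719396 (g = -268402*108098 = -29013719396)
1/(d(321) + g) = 1/((-163 - 9*321)/(16*(-5 + 321)) - 29013719396) = 1/((1/16)*(-163 - 2889)/316 - 29013719396) = 1/((1/16)*(1/316)*(-3052) - 29013719396) = 1/(-763/1264 - 29013719396) = 1/(-36673341317307/1264) = -1264/36673341317307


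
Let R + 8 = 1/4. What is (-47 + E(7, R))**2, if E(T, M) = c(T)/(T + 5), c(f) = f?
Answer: 310249/144 ≈ 2154.5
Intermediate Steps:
R = -31/4 (R = -8 + 1/4 = -31/4 ≈ -7.7500)
E(T, M) = T/(5 + T) (E(T, M) = T/(T + 5) = T/(5 + T))
(-47 + E(7, R))**2 = (-47 + 7/(5 + 7))**2 = (-47 + 7/12)**2 = (-557/12)**2 = 310249/144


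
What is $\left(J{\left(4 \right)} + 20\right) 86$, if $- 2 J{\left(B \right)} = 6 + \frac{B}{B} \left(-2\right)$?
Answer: $1548$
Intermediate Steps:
$J{\left(B \right)} = -2$ ($J{\left(B \right)} = - \frac{6 + \frac{B}{B} \left(-2\right)}{2} = - \frac{6 + 1 \left(-2\right)}{2} = - \frac{6 - 2}{2} = \left(- \frac{1}{2}\right) 4 = -2$)
$\left(J{\left(4 \right)} + 20\right) 86 = \left(-2 + 20\right) 86 = 18 \cdot 86 = 1548$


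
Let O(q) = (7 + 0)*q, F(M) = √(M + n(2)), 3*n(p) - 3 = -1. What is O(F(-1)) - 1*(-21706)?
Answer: 21706 + 7*I*√3/3 ≈ 21706.0 + 4.0415*I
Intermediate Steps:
n(p) = ⅔ (n(p) = 1 + (⅓)*(-1) = 1 - ⅓ = ⅔)
F(M) = √(⅔ + M) (F(M) = √(M + ⅔) = √(⅔ + M))
O(q) = 7*q
O(F(-1)) - 1*(-21706) = 7*(√(6 + 9*(-1))/3) - 1*(-21706) = 7*(√(6 - 9)/3) + 21706 = 7*(√(-3)/3) + 21706 = 7*((I*√3)/3) + 21706 = 7*(I*√3/3) + 21706 = 7*I*√3/3 + 21706 = 21706 + 7*I*√3/3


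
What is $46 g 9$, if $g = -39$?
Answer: $-16146$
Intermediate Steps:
$46 g 9 = 46 \left(-39\right) 9 = \left(-1794\right) 9 = -16146$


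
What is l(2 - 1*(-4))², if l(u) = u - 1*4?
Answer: 4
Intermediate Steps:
l(u) = -4 + u (l(u) = u - 4 = -4 + u)
l(2 - 1*(-4))² = (-4 + (2 - 1*(-4)))² = (-4 + (2 + 4))² = (-4 + 6)² = 2² = 4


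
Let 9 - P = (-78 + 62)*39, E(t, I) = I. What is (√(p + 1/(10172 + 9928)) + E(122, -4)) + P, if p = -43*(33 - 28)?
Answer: 629 + 13*I*√5139771/2010 ≈ 629.0 + 14.663*I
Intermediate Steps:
p = -215 (p = -43*5 = -215)
P = 633 (P = 9 - (-78 + 62)*39 = 9 - (-16)*39 = 9 - 1*(-624) = 9 + 624 = 633)
(√(p + 1/(10172 + 9928)) + E(122, -4)) + P = (√(-215 + 1/(10172 + 9928)) - 4) + 633 = (√(-215 + 1/20100) - 4) + 633 = (√(-4321499/20100) - 4) + 633 = (13*I*√5139771/2010 - 4) + 633 = (-4 + 13*I*√5139771/2010) + 633 = 629 + 13*I*√5139771/2010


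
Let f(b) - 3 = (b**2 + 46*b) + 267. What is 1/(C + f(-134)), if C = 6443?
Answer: 1/18505 ≈ 5.4039e-5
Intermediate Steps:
f(b) = 270 + b**2 + 46*b (f(b) = 3 + ((b**2 + 46*b) + 267) = 3 + (267 + b**2 + 46*b) = 270 + b**2 + 46*b)
1/(C + f(-134)) = 1/(6443 + (270 + (-134)**2 + 46*(-134))) = 1/(6443 + (270 + 17956 - 6164)) = 1/(6443 + 12062) = 1/18505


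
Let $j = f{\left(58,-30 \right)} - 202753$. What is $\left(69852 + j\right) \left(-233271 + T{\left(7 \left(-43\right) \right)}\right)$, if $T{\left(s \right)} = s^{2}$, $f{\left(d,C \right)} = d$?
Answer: $18952710810$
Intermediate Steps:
$j = -202695$ ($j = 58 - 202753 = -202695$)
$\left(69852 + j\right) \left(-233271 + T{\left(7 \left(-43\right) \right)}\right) = \left(69852 - 202695\right) \left(-233271 + \left(7 \left(-43\right)\right)^{2}\right) = - 132843 \left(-233271 + \left(-301\right)^{2}\right) = - 132843 \left(-233271 + 90601\right) = \left(-132843\right) \left(-142670\right) = 18952710810$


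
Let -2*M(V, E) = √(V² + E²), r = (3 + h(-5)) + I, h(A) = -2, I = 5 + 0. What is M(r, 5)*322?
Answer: -161*√61 ≈ -1257.4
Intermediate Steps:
I = 5
r = 6 (r = (3 - 2) + 5 = 1 + 5 = 6)
M(V, E) = -√(E² + V²)/2 (M(V, E) = -√(V² + E²)/2 = -√(E² + V²)/2)
M(r, 5)*322 = -√(5² + 6²)/2*322 = -√(25 + 36)/2*322 = -√61/2*322 = -161*√61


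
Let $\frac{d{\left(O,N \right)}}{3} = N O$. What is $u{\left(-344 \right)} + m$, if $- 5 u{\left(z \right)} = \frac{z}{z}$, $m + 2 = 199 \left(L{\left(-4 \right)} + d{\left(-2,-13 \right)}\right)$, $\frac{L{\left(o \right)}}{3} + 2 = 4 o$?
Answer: $\frac{23869}{5} \approx 4773.8$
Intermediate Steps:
$L{\left(o \right)} = -6 + 12 o$ ($L{\left(o \right)} = -6 + 3 \cdot 4 o = -6 + 12 o$)
$d{\left(O,N \right)} = 3 N O$
$m = 4774$ ($m = -2 + 199 \left(\left(-6 + 12 \left(-4\right)\right) + 3 \left(-13\right) \left(-2\right)\right) = -2 + 199 \left(\left(-6 - 48\right) + 78\right) = -2 + 199 \left(-54 + 78\right) = -2 + 199 \cdot 24 = -2 + 4776 = 4774$)
$u{\left(z \right)} = - \frac{1}{5}$ ($u{\left(z \right)} = - \frac{z \frac{1}{z}}{5} = \left(- \frac{1}{5}\right) 1 = - \frac{1}{5}$)
$u{\left(-344 \right)} + m = - \frac{1}{5} + 4774 = \frac{23869}{5}$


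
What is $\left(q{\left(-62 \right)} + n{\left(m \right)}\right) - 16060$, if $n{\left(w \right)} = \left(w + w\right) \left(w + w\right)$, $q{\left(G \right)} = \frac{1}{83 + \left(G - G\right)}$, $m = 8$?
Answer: $- \frac{1311731}{83} \approx -15804.0$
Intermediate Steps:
$q{\left(G \right)} = \frac{1}{83}$ ($q{\left(G \right)} = \frac{1}{83 + 0} = \frac{1}{83}$)
$n{\left(w \right)} = 4 w^{2}$ ($n{\left(w \right)} = 2 w 2 w = 4 w^{2}$)
$\left(q{\left(-62 \right)} + n{\left(m \right)}\right) - 16060 = \left(\frac{1}{83} + 4 \cdot 8^{2}\right) - 16060 = \left(\frac{1}{83} + 4 \cdot 64\right) - 16060 = \left(\frac{1}{83} + 256\right) - 16060 = \frac{21249}{83} - 16060 = - \frac{1311731}{83}$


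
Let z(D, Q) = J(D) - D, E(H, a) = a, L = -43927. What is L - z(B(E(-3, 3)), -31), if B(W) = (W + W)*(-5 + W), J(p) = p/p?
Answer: -43940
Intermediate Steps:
J(p) = 1
B(W) = 2*W*(-5 + W) (B(W) = (2*W)*(-5 + W) = 2*W*(-5 + W))
z(D, Q) = 1 - D
L - z(B(E(-3, 3)), -31) = -43927 - (1 - 2*3*(-5 + 3)) = -43927 - (1 - 2*3*(-2)) = -43927 - (1 - 1*(-12)) = -43927 - (1 + 12) = -43927 - 1*13 = -43927 - 13 = -43940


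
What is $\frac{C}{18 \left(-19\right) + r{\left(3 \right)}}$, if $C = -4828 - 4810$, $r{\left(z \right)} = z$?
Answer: $\frac{9638}{339} \approx 28.431$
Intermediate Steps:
$C = -9638$
$\frac{C}{18 \left(-19\right) + r{\left(3 \right)}} = - \frac{9638}{18 \left(-19\right) + 3} = - \frac{9638}{-342 + 3} = - \frac{9638}{-339} = \left(-9638\right) \left(- \frac{1}{339}\right) = \frac{9638}{339}$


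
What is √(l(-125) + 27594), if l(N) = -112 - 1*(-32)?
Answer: √27514 ≈ 165.87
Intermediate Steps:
l(N) = -80 (l(N) = -112 + 32 = -80)
√(l(-125) + 27594) = √(-80 + 27594) = √27514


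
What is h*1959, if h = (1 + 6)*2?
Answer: 27426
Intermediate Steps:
h = 14 (h = 7*2 = 14)
h*1959 = 14*1959 = 27426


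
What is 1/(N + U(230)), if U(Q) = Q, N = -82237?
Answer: -1/82007 ≈ -1.2194e-5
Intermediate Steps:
1/(N + U(230)) = 1/(-82237 + 230) = 1/(-82007) = -1/82007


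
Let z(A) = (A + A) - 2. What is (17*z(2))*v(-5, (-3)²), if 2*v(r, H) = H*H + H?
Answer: 1530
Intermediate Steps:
z(A) = -2 + 2*A (z(A) = 2*A - 2 = -2 + 2*A)
v(r, H) = H/2 + H²/2 (v(r, H) = (H*H + H)/2 = (H² + H)/2 = (H + H²)/2 = H/2 + H²/2)
(17*z(2))*v(-5, (-3)²) = (17*(-2 + 2*2))*((½)*(-3)²*(1 + (-3)²)) = (17*(-2 + 4))*((½)*9*(1 + 9)) = (17*2)*((½)*9*10) = 34*45 = 1530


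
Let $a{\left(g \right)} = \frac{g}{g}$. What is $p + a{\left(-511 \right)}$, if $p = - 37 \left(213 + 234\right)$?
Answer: $-16538$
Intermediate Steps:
$a{\left(g \right)} = 1$
$p = -16539$ ($p = \left(-37\right) 447 = -16539$)
$p + a{\left(-511 \right)} = -16539 + 1 = -16538$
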